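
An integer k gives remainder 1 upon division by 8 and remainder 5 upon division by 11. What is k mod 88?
M = 8 × 11 = 88. M₁ = 11, y₁ ≡ 3 mod 8. M₂ = 8, y₂ ≡ 7 mod 11. k = 1×11×3 + 5×8×7 ≡ 49 mod 88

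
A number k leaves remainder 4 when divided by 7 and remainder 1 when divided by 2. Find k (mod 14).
M = 7 × 2 = 14. M₁ = 2, y₁ ≡ 4 (mod 7). M₂ = 7, y₂ ≡ 1 (mod 2). k = 4×2×4 + 1×7×1 ≡ 11 (mod 14)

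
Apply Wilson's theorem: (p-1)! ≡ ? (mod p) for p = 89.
By Wilson's theorem, (88)! ≡ -1 ≡ 88 mod 89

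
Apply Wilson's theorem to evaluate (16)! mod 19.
(18)! = (16)! × (17) × (18) ≡ -1 (mod 19). So (16)! ≡ -1 × [(18)(17)]^(-1) ≡ 9 (mod 19)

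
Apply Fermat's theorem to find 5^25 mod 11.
By Fermat: 5^{10} ≡ 1 mod 11. 25 = 2×10 + 5. So 5^{25} ≡ 5^{5} ≡ 1 mod 11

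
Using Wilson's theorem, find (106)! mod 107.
By Wilson's theorem, (106)! ≡ -1 ≡ 106 (mod 107)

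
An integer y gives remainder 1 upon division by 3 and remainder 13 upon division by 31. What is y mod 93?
M = 3 × 31 = 93. M₁ = 31, y₁ ≡ 1 mod 3. M₂ = 3, y₂ ≡ 21 mod 31. y = 1×31×1 + 13×3×21 ≡ 13 mod 93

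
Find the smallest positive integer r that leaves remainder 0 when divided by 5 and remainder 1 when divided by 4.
M = 5 × 4 = 20. M₁ = 4, y₁ ≡ 4 (mod 5). M₂ = 5, y₂ ≡ 1 (mod 4). r = 0×4×4 + 1×5×1 ≡ 5 (mod 20)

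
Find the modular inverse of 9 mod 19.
Since 19 is prime, by Fermat 9^(-1) ≡ 9^{17} ≡ 17 mod 19. Verify: 9 × 17 = 153 ≡ 1 mod 19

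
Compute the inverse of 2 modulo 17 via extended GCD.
Extended GCD: 2(-8) + 17(1) = 1. So 2^(-1) ≡ -8 ≡ 9 (mod 17). Verify: 2 × 9 = 18 ≡ 1 (mod 17)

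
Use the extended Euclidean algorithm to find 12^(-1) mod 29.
Extended GCD: 12(-12) + 29(5) = 1. So 12^(-1) ≡ -12 ≡ 17 (mod 29). Verify: 12 × 17 = 204 ≡ 1 (mod 29)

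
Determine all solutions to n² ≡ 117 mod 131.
The square roots of 117 mod 131 are 36 and 95. Verify: 36² = 1296 ≡ 117 mod 131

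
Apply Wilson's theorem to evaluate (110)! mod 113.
(112)! = (110)! × (111) × (112) ≡ -1 (mod 113). So (110)! ≡ -1 × [(112)(111)]^(-1) ≡ 56 (mod 113)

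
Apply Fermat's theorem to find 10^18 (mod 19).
By Fermat's Little Theorem, 10^{18} ≡ 1 (mod 19) since 19 is prime and gcd(10, 19) = 1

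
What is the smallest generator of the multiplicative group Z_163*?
g = 2. For each prime q|162: 2^{81}≡162, 2^{54}≡104, none ≡ 1, so ord_163(2) = 162 and 2 is a primitive root.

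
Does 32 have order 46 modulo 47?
32^{23} ≡ 1 (mod 47) and 23 < 46, so ord_47(32) = 23 ≠ 46 and 32 is not a primitive root.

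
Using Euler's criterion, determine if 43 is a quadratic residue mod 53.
By Euler's criterion: 43^{26} ≡ 1 mod 53. Since this equals 1, 43 is a QR.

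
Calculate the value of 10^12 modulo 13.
Using Fermat: 10^{12} ≡ 1 (mod 13). 12 ≡ 0 (mod 12). So 10^{12} ≡ 10^{0} ≡ 1 (mod 13)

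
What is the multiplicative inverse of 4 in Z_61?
Since 61 is prime, by Fermat 4^(-1) ≡ 4^{59} ≡ 46 mod 61. Verify: 4 × 46 = 184 ≡ 1 mod 61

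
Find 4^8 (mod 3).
Using Fermat: 4^{2} ≡ 1 (mod 3). 8 ≡ 0 (mod 2). So 4^{8} ≡ 4^{0} ≡ 1 (mod 3)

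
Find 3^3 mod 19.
3^{3} = 27 ≡ 8 mod 19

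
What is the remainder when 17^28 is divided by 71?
By repeated squaring (mod 71): 17^{1}≡17, 17^{2}≡5, 17^{4}≡25, 17^{8}≡57, 17^{16}≡54. Then 17^{28} = 17^{16+8+4} ≡ 54 × 57 × 25 ≡ 57 (mod 71)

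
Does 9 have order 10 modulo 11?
9^{5} ≡ 1 (mod 11) and 5 < 10, so ord_11(9) = 5 ≠ 10 and 9 is not a primitive root.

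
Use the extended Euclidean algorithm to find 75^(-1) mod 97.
Extended GCD: 75(22) + 97(-17) = 1. So 75^(-1) ≡ 22 (mod 97). Verify: 75 × 22 = 1650 ≡ 1 (mod 97)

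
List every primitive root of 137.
There are φ(136) = 64 primitive roots mod 137: {3, 5, 6, 12, 13, 20, 21, 23, 24, 26, 27, 29, 31, 33, 35, 40, 42, 43, 45, 46, 47, 48, 51, 52, 53, 54, 55, 57, 58, 62, 66, 67, 70, 71, 75, 79, 80, 82, 83, 84, 85, 86, 89, 90, 91, 92, 94, 95, 97, 102, 104, 106, 108, 110, 111, 113, 114, 116, 117, 124, 125, 131, 132, 134}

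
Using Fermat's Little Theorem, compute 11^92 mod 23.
By Fermat: 11^{22} ≡ 1 mod 23. 92 = 4×22 + 4. So 11^{92} ≡ 11^{4} ≡ 13 mod 23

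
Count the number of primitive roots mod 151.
A prime p has φ(p-1) primitive roots; here φ(150) = 40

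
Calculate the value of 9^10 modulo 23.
By repeated squaring (mod 23): 9^{1}≡9, 9^{2}≡12, 9^{4}≡6, 9^{8}≡13. Then 9^{10} = 9^{8+2} ≡ 13 × 12 ≡ 18 (mod 23)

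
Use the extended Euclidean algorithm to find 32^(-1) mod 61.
Extended GCD: 32(21) + 61(-11) = 1. So 32^(-1) ≡ 21 mod 61. Verify: 32 × 21 = 672 ≡ 1 mod 61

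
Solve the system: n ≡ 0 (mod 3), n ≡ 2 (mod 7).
M = 3 × 7 = 21. M₁ = 7, y₁ ≡ 1 (mod 3). M₂ = 3, y₂ ≡ 5 (mod 7). n = 0×7×1 + 2×3×5 ≡ 9 (mod 21)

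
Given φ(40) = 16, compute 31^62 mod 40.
By Euler: 31^{16} ≡ 1 mod 40 since gcd(31, 40) = 1. 62 = 3×16 + 14. So 31^{62} ≡ 31^{14} ≡ 1 mod 40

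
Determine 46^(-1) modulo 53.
Since 53 is prime, by Fermat 46^(-1) ≡ 46^{51} ≡ 15 mod 53. Verify: 46 × 15 = 690 ≡ 1 mod 53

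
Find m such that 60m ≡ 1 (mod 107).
Since 107 is prime, by Fermat 60^(-1) ≡ 60^{105} ≡ 66 (mod 107). Verify: 60 × 66 = 3960 ≡ 1 (mod 107)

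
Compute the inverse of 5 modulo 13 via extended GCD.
Extended GCD: 5(-5) + 13(2) = 1. So 5^(-1) ≡ -5 ≡ 8 mod 13. Verify: 5 × 8 = 40 ≡ 1 mod 13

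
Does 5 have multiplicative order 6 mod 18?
Powers of 5 mod 18: 5^1≡5, 5^2≡7, 5^3≡17, 5^4≡13, 5^5≡11, 5^6≡1. First k with 5^k≡1 is k=6. Yes, ord_18(5) = 6.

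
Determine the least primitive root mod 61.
g = 2. Powers: [2, 4, 8, 16, 32, 3, ...] generates all 60 non-zero residues.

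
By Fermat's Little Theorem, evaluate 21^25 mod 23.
By Fermat: 21^{22} ≡ 1 mod 23. So 21^{25} = 21^{22} · 21^{3} ≡ 21^{3} ≡ 15 mod 23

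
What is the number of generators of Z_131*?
There are φ(131-1) = φ(130) = 48 primitive roots modulo 131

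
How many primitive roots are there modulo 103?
Number of primitive roots mod 103 = φ(p-1) = φ(102) = 32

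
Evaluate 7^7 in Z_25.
By repeated squaring (mod 25): 7^{1}≡7, 7^{2}≡24, 7^{4}≡1. Then 7^{7} = 7^{4+2+1} ≡ 1 × 24 × 7 ≡ 18 (mod 25)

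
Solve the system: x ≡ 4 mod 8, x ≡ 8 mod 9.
M = 8 × 9 = 72. M₁ = 9, y₁ ≡ 1 mod 8. M₂ = 8, y₂ ≡ 8 mod 9. x = 4×9×1 + 8×8×8 ≡ 44 mod 72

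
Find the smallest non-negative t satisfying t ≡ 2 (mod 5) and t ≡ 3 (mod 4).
M = 5 × 4 = 20. M₁ = 4, y₁ ≡ 4 (mod 5). M₂ = 5, y₂ ≡ 1 (mod 4). t = 2×4×4 + 3×5×1 ≡ 7 (mod 20)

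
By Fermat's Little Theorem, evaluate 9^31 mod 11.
By Fermat: 9^{10} ≡ 1 mod 11. 31 = 3×10 + 1. So 9^{31} ≡ 9^{1} ≡ 9 mod 11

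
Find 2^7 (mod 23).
By repeated squaring (mod 23): 2^{1}≡2, 2^{2}≡4, 2^{4}≡16. Then 2^{7} = 2^{4+2+1} ≡ 16 × 4 × 2 ≡ 13 (mod 23)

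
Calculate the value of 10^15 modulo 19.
By repeated squaring (mod 19): 10^{1}≡10, 10^{2}≡5, 10^{4}≡6, 10^{8}≡17. Then 10^{15} = 10^{8+4+2+1} ≡ 17 × 6 × 5 × 10 ≡ 8 (mod 19)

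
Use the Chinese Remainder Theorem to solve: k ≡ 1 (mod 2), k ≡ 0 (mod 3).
M = 2 × 3 = 6. M₁ = 3, y₁ ≡ 1 (mod 2). M₂ = 2, y₂ ≡ 2 (mod 3). k = 1×3×1 + 0×2×2 ≡ 3 (mod 6)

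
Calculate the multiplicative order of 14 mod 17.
Powers of 14 mod 17: 14^1≡14, 14^2≡9, 14^3≡7, 14^4≡13, 14^5≡12, 14^6≡15, 14^7≡6, 14^8≡16, 14^9≡3, 14^10≡8, 14^11≡10, 14^12≡4, 14^13≡5, 14^14≡2, 14^15≡11, 14^16≡1. ord_17(14) = 16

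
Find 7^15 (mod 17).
By repeated squaring (mod 17): 7^{1}≡7, 7^{2}≡15, 7^{4}≡4, 7^{8}≡16. Then 7^{15} = 7^{8+4+2+1} ≡ 16 × 4 × 15 × 7 ≡ 5 (mod 17)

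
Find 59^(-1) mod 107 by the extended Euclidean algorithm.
Extended GCD: 59(-29) + 107(16) = 1. So 59^(-1) ≡ -29 ≡ 78 mod 107. Verify: 59 × 78 = 4602 ≡ 1 mod 107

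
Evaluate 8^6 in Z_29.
By repeated squaring (mod 29): 8^{1}≡8, 8^{2}≡6, 8^{4}≡7. Then 8^{6} = 8^{4+2} ≡ 7 × 6 ≡ 13 (mod 29)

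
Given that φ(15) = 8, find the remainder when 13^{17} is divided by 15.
By Euler: 13^{8} ≡ 1 mod 15 since gcd(13, 15) = 1. 17 = 2×8 + 1. So 13^{17} ≡ 13^{1} ≡ 13 mod 15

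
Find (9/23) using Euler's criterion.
(9/23) = 9^{11} mod 23 = 1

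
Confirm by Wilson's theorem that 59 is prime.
(58)! mod 59 = 58. Since this equals -1 mod 59, Wilson confirms 59 is prime.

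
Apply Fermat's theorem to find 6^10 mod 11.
By Fermat's Little Theorem, 6^{10} ≡ 1 mod 11 since 11 is prime and gcd(6, 11) = 1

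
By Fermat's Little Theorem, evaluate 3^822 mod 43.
By Fermat: 3^{42} ≡ 1 (mod 43). 822 ≡ 24 (mod 42). So 3^{822} ≡ 3^{24} ≡ 16 (mod 43)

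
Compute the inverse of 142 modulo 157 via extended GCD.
Extended GCD: 142(-21) + 157(19) = 1. So 142^(-1) ≡ -21 ≡ 136 mod 157. Verify: 142 × 136 = 19312 ≡ 1 mod 157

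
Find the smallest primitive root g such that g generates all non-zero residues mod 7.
g = 3. Powers: [3, 2, 6, 4, 5, 1] generates all 6 non-zero residues.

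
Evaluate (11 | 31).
(11/31) = 11^{15} mod 31 = -1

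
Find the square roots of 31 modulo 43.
The square roots of 31 mod 43 are 17 and 26. Verify: 17² = 289 ≡ 31 mod 43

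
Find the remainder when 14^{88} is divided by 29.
By Fermat: 14^{28} ≡ 1 (mod 29). 88 = 3×28 + 4. So 14^{88} ≡ 14^{4} ≡ 20 (mod 29)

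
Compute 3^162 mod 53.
Using Fermat: 3^{52} ≡ 1 mod 53. 162 ≡ 6 mod 52. So 3^{162} ≡ 3^{6} ≡ 40 mod 53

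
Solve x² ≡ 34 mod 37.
The square roots of 34 mod 37 are 16 and 21. Verify: 16² = 256 ≡ 34 mod 37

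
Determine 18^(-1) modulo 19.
Since 19 is prime, by Fermat 18^(-1) ≡ 18^{17} ≡ 18 mod 19. Verify: 18 × 18 = 324 ≡ 1 mod 19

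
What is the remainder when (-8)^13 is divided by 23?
By repeated squaring mod 23: (-8)^{1}≡15, (-8)^{2}≡18, (-8)^{4}≡2, (-8)^{8}≡4. Then (-8)^{13} = (-8)^{8+4+1} ≡ 4 × 2 × 15 ≡ 5 mod 23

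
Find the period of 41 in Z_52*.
Powers of 41 mod 52: 41^1≡41, 41^2≡17, 41^3≡21, 41^4≡29, 41^5≡45, 41^6≡25, 41^7≡37, 41^8≡9, 41^9≡5, 41^10≡49, 41^11≡33, 41^12≡1. ord_52(41) = 12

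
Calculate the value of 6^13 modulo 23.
By repeated squaring (mod 23): 6^{1}≡6, 6^{2}≡13, 6^{4}≡8, 6^{8}≡18. Then 6^{13} = 6^{8+4+1} ≡ 18 × 8 × 6 ≡ 13 (mod 23)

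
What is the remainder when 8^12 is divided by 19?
By repeated squaring mod 19: 8^{1}≡8, 8^{2}≡7, 8^{4}≡11, 8^{8}≡7. Then 8^{12} = 8^{8+4} ≡ 7 × 11 ≡ 1 mod 19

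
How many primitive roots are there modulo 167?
Number of primitive roots mod 167 = φ(p-1) = φ(166) = 82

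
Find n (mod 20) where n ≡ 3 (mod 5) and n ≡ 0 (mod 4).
M = 5 × 4 = 20. M₁ = 4, y₁ ≡ 4 (mod 5). M₂ = 5, y₂ ≡ 1 (mod 4). n = 3×4×4 + 0×5×1 ≡ 8 (mod 20)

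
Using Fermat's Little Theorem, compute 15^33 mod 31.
By Fermat: 15^{30} ≡ 1 mod 31. So 15^{33} = 15^{30} · 15^{3} ≡ 15^{3} ≡ 27 mod 31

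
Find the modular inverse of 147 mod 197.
Since 197 is prime, by Fermat 147^(-1) ≡ 147^{195} ≡ 130 (mod 197). Verify: 147 × 130 = 19110 ≡ 1 (mod 197)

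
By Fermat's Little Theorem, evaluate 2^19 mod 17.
By Fermat: 2^{16} ≡ 1 mod 17. So 2^{19} = 2^{16} · 2^{3} ≡ 2^{3} ≡ 8 mod 17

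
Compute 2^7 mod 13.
By repeated squaring (mod 13): 2^{1}≡2, 2^{2}≡4, 2^{4}≡3. Then 2^{7} = 2^{4+2+1} ≡ 3 × 4 × 2 ≡ 11 (mod 13)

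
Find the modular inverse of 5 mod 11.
Since 11 is prime, by Fermat 5^(-1) ≡ 5^{9} ≡ 9 (mod 11). Verify: 5 × 9 = 45 ≡ 1 (mod 11)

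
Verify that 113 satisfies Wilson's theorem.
(112)! mod 113 = 112. Since this equals -1 mod 113, Wilson confirms 113 is prime.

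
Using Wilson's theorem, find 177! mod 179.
(178)! = (177)! × (178) ≡ -1 (mod 179). So (177)! ≡ -1 × (178)^(-1) ≡ (-1)×(-1) = 1 (mod 179)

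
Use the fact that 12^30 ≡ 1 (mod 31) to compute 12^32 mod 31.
By Fermat: 12^{30} ≡ 1 (mod 31). So 12^{32} = 12^{30} · 12^{2} ≡ 12^{2} ≡ 20 (mod 31)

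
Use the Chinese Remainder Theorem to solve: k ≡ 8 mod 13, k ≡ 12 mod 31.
M = 13 × 31 = 403. M₁ = 31, y₁ ≡ 8 mod 13. M₂ = 13, y₂ ≡ 12 mod 31. k = 8×31×8 + 12×13×12 ≡ 229 mod 403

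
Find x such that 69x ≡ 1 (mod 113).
Since 113 is prime, by Fermat 69^(-1) ≡ 69^{111} ≡ 95 (mod 113). Verify: 69 × 95 = 6555 ≡ 1 (mod 113)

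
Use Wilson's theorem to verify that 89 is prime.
(88)! mod 89 = 88. Since this equals -1 (mod 89), Wilson confirms 89 is prime.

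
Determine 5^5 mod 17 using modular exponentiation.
By repeated squaring mod 17: 5^{1}≡5, 5^{2}≡8, 5^{4}≡13. Then 5^{5} = 5^{4+1} ≡ 13 × 5 ≡ 14 mod 17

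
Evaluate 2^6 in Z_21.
By repeated squaring (mod 21): 2^{1}≡2, 2^{2}≡4, 2^{4}≡16. Then 2^{6} = 2^{4+2} ≡ 16 × 4 ≡ 1 (mod 21)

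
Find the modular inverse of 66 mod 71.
Since 71 is prime, by Fermat 66^(-1) ≡ 66^{69} ≡ 14 mod 71. Verify: 66 × 14 = 924 ≡ 1 mod 71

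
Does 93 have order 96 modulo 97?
93^{24} ≡ 1 mod 97 and 24 < 96, so ord_97(93) = 24 ≠ 96 and 93 is not a primitive root.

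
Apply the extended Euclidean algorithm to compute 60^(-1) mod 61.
Extended GCD: 60(-1) + 61(1) = 1. So 60^(-1) ≡ -1 ≡ 60 (mod 61). Verify: 60 × 60 = 3600 ≡ 1 (mod 61)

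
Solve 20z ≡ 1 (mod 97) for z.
Since 97 is prime, by Fermat 20^(-1) ≡ 20^{95} ≡ 34 (mod 97). Verify: 20 × 34 = 680 ≡ 1 (mod 97)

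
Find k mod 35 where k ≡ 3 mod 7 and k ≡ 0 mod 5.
M = 7 × 5 = 35. M₁ = 5, y₁ ≡ 3 mod 7. M₂ = 7, y₂ ≡ 3 mod 5. k = 3×5×3 + 0×7×3 ≡ 10 mod 35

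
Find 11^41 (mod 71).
By repeated squaring (mod 71): 11^{1}≡11, 11^{2}≡50, 11^{4}≡15, 11^{8}≡12, 11^{16}≡2, 11^{32}≡4. Then 11^{41} = 11^{32+8+1} ≡ 4 × 12 × 11 ≡ 31 (mod 71)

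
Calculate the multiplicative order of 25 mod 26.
Powers of 25 mod 26: 25^1≡25, 25^2≡1. Order = 2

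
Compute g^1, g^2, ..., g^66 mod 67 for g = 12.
12^1, 12^2, ..., 12^{66} mod 67: [12, 10, 53, 33, 61, 62, 7, 17, 3, 36, 30, 25, 32, 49, 52, 21, 51, 9, 41, 23, 8, 29, 13, 22, 63, 19, 27, 56, 2, 24, 20, 39, 66, 55, 57, 14, 34, 6, 5, 60, 50, 64, 31, 37, 42, 35, 18, 15, 46, 16, 58, 26, 44, 59, 38, 54, 45, 4, 48, 40, 11, 65, 43, 47, 28, 1]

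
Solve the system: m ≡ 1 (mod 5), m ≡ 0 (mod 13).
M = 5 × 13 = 65. M₁ = 13, y₁ ≡ 2 (mod 5). M₂ = 5, y₂ ≡ 8 (mod 13). m = 1×13×2 + 0×5×8 ≡ 26 (mod 65)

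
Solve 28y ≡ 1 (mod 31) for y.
Since 31 is prime, by Fermat 28^(-1) ≡ 28^{29} ≡ 10 (mod 31). Verify: 28 × 10 = 280 ≡ 1 (mod 31)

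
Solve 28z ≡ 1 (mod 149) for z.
Since 149 is prime, by Fermat 28^(-1) ≡ 28^{147} ≡ 16 (mod 149). Verify: 28 × 16 = 448 ≡ 1 (mod 149)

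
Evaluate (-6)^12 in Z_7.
Using Fermat: (-6)^{6} ≡ 1 (mod 7). 12 ≡ 0 (mod 6). So (-6)^{12} ≡ (-6)^{0} ≡ 1 (mod 7)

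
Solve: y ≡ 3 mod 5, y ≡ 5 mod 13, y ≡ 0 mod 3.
M = 5 × 13 × 3 = 195. M₁ = 39, y₁ ≡ 4 mod 5. M₂ = 15, y₂ ≡ 7 mod 13. M₃ = 65, y₃ ≡ 2 mod 3. y = 3×39×4 + 5×15×7 + 0×65×2 ≡ 18 mod 195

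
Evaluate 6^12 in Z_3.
By repeated squaring (mod 3): 6^{1}≡0, 6^{2}≡0, 6^{4}≡0, 6^{8}≡0. Then 6^{12} = 6^{8+4} ≡ 0 × 0 ≡ 0 (mod 3)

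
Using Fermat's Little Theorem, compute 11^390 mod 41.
By Fermat: 11^{40} ≡ 1 (mod 41). 390 ≡ 30 (mod 40). So 11^{390} ≡ 11^{30} ≡ 32 (mod 41)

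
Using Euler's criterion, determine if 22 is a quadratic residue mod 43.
By Euler's criterion: 22^{21} ≡ 42 mod 43. Since this equals -1 (≡ 42), 22 is not a QR.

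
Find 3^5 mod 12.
By repeated squaring mod 12: 3^{1}≡3, 3^{2}≡9, 3^{4}≡9. Then 3^{5} = 3^{4+1} ≡ 9 × 3 ≡ 3 mod 12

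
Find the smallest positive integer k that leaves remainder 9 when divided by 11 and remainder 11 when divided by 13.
M = 11 × 13 = 143. M₁ = 13, y₁ ≡ 6 (mod 11). M₂ = 11, y₂ ≡ 6 (mod 13). k = 9×13×6 + 11×11×6 ≡ 141 (mod 143)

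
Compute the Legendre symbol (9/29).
(9/29) = 9^{14} mod 29 = 1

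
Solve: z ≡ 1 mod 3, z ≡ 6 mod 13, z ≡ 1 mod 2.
M = 3 × 13 × 2 = 78. M₁ = 26, y₁ ≡ 2 mod 3. M₂ = 6, y₂ ≡ 11 mod 13. M₃ = 39, y₃ ≡ 1 mod 2. z = 1×26×2 + 6×6×11 + 1×39×1 ≡ 19 mod 78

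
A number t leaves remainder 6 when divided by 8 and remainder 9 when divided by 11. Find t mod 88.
M = 8 × 11 = 88. M₁ = 11, y₁ ≡ 3 mod 8. M₂ = 8, y₂ ≡ 7 mod 11. t = 6×11×3 + 9×8×7 ≡ 86 mod 88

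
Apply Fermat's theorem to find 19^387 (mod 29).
By Fermat: 19^{28} ≡ 1 (mod 29). 387 ≡ 23 (mod 28). So 19^{387} ≡ 19^{23} ≡ 18 (mod 29)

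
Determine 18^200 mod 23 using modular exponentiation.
Using Fermat: 18^{22} ≡ 1 (mod 23). 200 ≡ 2 (mod 22). So 18^{200} ≡ 18^{2} ≡ 2 (mod 23)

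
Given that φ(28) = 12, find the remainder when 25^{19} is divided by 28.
By Euler: 25^{12} ≡ 1 mod 28 since gcd(25, 28) = 1. 19 = 1×12 + 7. So 25^{19} ≡ 25^{7} ≡ 25 mod 28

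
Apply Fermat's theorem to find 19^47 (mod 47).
By Fermat: 19^{46} ≡ 1 (mod 47). So 19^{47} = 19^{46} · 19^{1} ≡ 19^{1} ≡ 19 (mod 47)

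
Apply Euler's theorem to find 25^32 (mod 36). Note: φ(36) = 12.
By Euler: 25^{12} ≡ 1 (mod 36) since gcd(25, 36) = 1. 32 = 2×12 + 8. So 25^{32} ≡ 25^{8} ≡ 13 (mod 36)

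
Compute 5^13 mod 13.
Using Fermat: 5^{12} ≡ 1 (mod 13). 13 ≡ 1 (mod 12). So 5^{13} ≡ 5^{1} ≡ 5 (mod 13)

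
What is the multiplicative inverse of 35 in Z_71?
Since 71 is prime, by Fermat 35^(-1) ≡ 35^{69} ≡ 69 mod 71. Verify: 35 × 69 = 2415 ≡ 1 mod 71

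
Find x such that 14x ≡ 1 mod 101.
Since 101 is prime, by Fermat 14^(-1) ≡ 14^{99} ≡ 65 mod 101. Verify: 14 × 65 = 910 ≡ 1 mod 101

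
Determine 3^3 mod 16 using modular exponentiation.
3^{3} = 27 ≡ 11 mod 16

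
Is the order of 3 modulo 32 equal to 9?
Powers of 3 mod 32: 3^1≡3, 3^2≡9, 3^3≡27, 3^4≡17, 3^5≡19, 3^6≡25, 3^7≡11, 3^8≡1. Already 3^8≡1, so the order is 8 < 9. No, the actual order is 8.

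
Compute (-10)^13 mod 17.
By repeated squaring (mod 17): (-10)^{1}≡7, (-10)^{2}≡15, (-10)^{4}≡4, (-10)^{8}≡16. Then (-10)^{13} = (-10)^{8+4+1} ≡ 16 × 4 × 7 ≡ 6 (mod 17)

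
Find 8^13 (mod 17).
By repeated squaring (mod 17): 8^{1}≡8, 8^{2}≡13, 8^{4}≡16, 8^{8}≡1. Then 8^{13} = 8^{8+4+1} ≡ 1 × 16 × 8 ≡ 9 (mod 17)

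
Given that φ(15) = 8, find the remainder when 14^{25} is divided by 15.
By Euler: 14^{8} ≡ 1 (mod 15) since gcd(14, 15) = 1. 25 = 3×8 + 1. So 14^{25} ≡ 14^{1} ≡ 14 (mod 15)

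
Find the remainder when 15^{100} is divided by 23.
By Fermat: 15^{22} ≡ 1 (mod 23). 100 = 4×22 + 12. So 15^{100} ≡ 15^{12} ≡ 8 (mod 23)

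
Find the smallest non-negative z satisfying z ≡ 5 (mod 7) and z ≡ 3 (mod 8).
M = 7 × 8 = 56. M₁ = 8, y₁ ≡ 1 (mod 7). M₂ = 7, y₂ ≡ 7 (mod 8). z = 5×8×1 + 3×7×7 ≡ 19 (mod 56)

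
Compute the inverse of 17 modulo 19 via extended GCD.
Extended GCD: 17(9) + 19(-8) = 1. So 17^(-1) ≡ 9 mod 19. Verify: 17 × 9 = 153 ≡ 1 mod 19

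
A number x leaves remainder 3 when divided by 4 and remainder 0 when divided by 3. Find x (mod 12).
M = 4 × 3 = 12. M₁ = 3, y₁ ≡ 3 (mod 4). M₂ = 4, y₂ ≡ 1 (mod 3). x = 3×3×3 + 0×4×1 ≡ 3 (mod 12)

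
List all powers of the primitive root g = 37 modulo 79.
37^1, 37^2, ..., 37^{78} mod 79: [37, 26, 14, 44, 48, 38, 63, 40, 58, 13, 7, 22, 24, 19, 71, 20, 29, 46, 43, 11, 12, 49, 75, 10, 54, 23, 61, 45, 6, 64, 77, 5, 27, 51, 70, 62, 3, 32, 78, 42, 53, 65, 35, 31, 41, 16, 39, 21, 66, 72, 57, 55, 60, 8, 59, 50, 33, 36, 68, 67, 30, 4, 69, 25, 56, 18, 34, 73, 15, 2, 74, 52, 28, 9, 17, 76, 47, 1]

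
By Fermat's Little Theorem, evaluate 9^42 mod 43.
By Fermat's Little Theorem, 9^{42} ≡ 1 mod 43 since 43 is prime and gcd(9, 43) = 1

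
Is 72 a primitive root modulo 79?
72^{39} ≡ 1 (mod 79) and 39 < 78, so ord_79(72) = 39 ≠ 78 and 72 is not a primitive root.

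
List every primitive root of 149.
There are φ(148) = 72 primitive roots mod 149: {2, 3, 8, 10, 11, 12, 13, 14, 15, 18, 21, 23, 27, 32, 34, 38, 40, 41, 43, 48, 50, 51, 52, 55, 56, 57, 58, 59, 60, 62, 65, 66, 70, 71, 72, 74, 75, 77, 78, 79, 83, 84, 87, 89, 90, 91, 92, 93, 94, 97, 98, 99, 101, 106, 108, 109, 111, 115, 117, 122, 126, 128, 131, 134, 135, 136, 137, 138, 139, 141, 146, 147}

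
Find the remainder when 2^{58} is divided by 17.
By Fermat: 2^{16} ≡ 1 mod 17. 58 = 3×16 + 10. So 2^{58} ≡ 2^{10} ≡ 4 mod 17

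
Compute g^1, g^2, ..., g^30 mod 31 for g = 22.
22^1, 22^2, ..., 22^{30} mod 31: [22, 19, 15, 20, 6, 8, 21, 28, 27, 5, 17, 2, 13, 7, 30, 9, 12, 16, 11, 25, 23, 10, 3, 4, 26, 14, 29, 18, 24, 1]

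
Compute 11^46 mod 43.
Using Fermat: 11^{42} ≡ 1 mod 43. 46 ≡ 4 mod 42. So 11^{46} ≡ 11^{4} ≡ 21 mod 43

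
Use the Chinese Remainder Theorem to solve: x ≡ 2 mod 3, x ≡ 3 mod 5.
M = 3 × 5 = 15. M₁ = 5, y₁ ≡ 2 mod 3. M₂ = 3, y₂ ≡ 2 mod 5. x = 2×5×2 + 3×3×2 ≡ 8 mod 15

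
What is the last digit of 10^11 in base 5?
By repeated squaring (mod 5): 10^{1}≡0, 10^{2}≡0, 10^{4}≡0, 10^{8}≡0. Then 10^{11} = 10^{8+2+1} ≡ 0 × 0 × 0 ≡ 0 (mod 5)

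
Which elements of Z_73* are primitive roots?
There are φ(72) = 24 primitive roots mod 73: {5, 11, 13, 14, 15, 20, 26, 28, 29, 31, 33, 34, 39, 40, 42, 44, 45, 47, 53, 58, 59, 60, 62, 68}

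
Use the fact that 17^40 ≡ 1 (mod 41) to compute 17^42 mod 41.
By Fermat: 17^{40} ≡ 1 (mod 41). So 17^{42} = 17^{40} · 17^{2} ≡ 17^{2} ≡ 2 (mod 41)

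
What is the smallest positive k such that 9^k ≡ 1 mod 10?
Powers of 9 mod 10: 9^1≡9, 9^2≡1. ord_10(9) = 2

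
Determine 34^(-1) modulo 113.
Since 113 is prime, by Fermat 34^(-1) ≡ 34^{111} ≡ 10 (mod 113). Verify: 34 × 10 = 340 ≡ 1 (mod 113)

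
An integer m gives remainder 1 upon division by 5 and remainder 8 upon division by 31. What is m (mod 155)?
M = 5 × 31 = 155. M₁ = 31, y₁ ≡ 1 (mod 5). M₂ = 5, y₂ ≡ 25 (mod 31). m = 1×31×1 + 8×5×25 ≡ 101 (mod 155)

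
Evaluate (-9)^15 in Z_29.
By repeated squaring (mod 29): (-9)^{1}≡20, (-9)^{2}≡23, (-9)^{4}≡7, (-9)^{8}≡20. Then (-9)^{15} = (-9)^{8+4+2+1} ≡ 20 × 7 × 23 × 20 ≡ 20 (mod 29)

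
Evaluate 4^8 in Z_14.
By repeated squaring mod 14: 4^{1}≡4, 4^{2}≡2, 4^{4}≡4, 4^{8}≡2. So 4^{8} ≡ 2 mod 14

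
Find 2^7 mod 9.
By repeated squaring mod 9: 2^{1}≡2, 2^{2}≡4, 2^{4}≡7. Then 2^{7} = 2^{4+2+1} ≡ 7 × 4 × 2 ≡ 2 mod 9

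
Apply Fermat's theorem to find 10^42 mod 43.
By Fermat's Little Theorem, 10^{42} ≡ 1 mod 43 since 43 is prime and gcd(10, 43) = 1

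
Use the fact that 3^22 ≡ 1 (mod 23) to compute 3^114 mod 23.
By Fermat: 3^{22} ≡ 1 (mod 23). 114 = 5×22 + 4. So 3^{114} ≡ 3^{4} ≡ 12 (mod 23)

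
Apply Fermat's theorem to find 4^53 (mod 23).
By Fermat: 4^{22} ≡ 1 (mod 23). 53 = 2×22 + 9. So 4^{53} ≡ 4^{9} ≡ 13 (mod 23)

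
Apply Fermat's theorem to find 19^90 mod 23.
By Fermat: 19^{22} ≡ 1 mod 23. 90 = 4×22 + 2. So 19^{90} ≡ 19^{2} ≡ 16 mod 23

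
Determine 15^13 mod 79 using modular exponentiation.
By repeated squaring (mod 79): 15^{1}≡15, 15^{2}≡67, 15^{4}≡65, 15^{8}≡38. Then 15^{13} = 15^{8+4+1} ≡ 38 × 65 × 15 ≡ 78 (mod 79)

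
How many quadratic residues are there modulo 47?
The squaring map on Z_47* is 2-to-1, so there are (46)/2 = 23 QRs.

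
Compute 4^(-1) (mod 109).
Since 109 is prime, by Fermat 4^(-1) ≡ 4^{107} ≡ 82 (mod 109). Verify: 4 × 82 = 328 ≡ 1 (mod 109)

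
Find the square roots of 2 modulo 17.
The square roots of 2 mod 17 are 6 and 11. Verify: 6² = 36 ≡ 2 (mod 17)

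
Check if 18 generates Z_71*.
18^{35} ≡ 1 (mod 71) and 35 < 70, so ord_71(18) = 35 ≠ 70 and 18 is not a primitive root.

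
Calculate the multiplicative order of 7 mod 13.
Powers of 7 mod 13: 7^1≡7, 7^2≡10, 7^3≡5, 7^4≡9, 7^5≡11, 7^6≡12, 7^7≡6, 7^8≡3, 7^9≡8, 7^10≡4, 7^11≡2, 7^12≡1. Order = 12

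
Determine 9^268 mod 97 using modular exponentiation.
Using Fermat: 9^{96} ≡ 1 mod 97. 268 ≡ 76 mod 96. So 9^{268} ≡ 9^{76} ≡ 62 mod 97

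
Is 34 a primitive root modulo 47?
34^{23} ≡ 1 mod 47 and 23 < 46, so ord_47(34) = 23 ≠ 46 and 34 is not a primitive root.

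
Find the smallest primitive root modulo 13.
g = 2. For each prime q|12: 2^{6}≡12, 2^{4}≡3, none ≡ 1, so ord_13(2) = 12 and 2 is a primitive root.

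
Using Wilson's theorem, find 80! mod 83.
(82)! = (80)! × (81) × (82) ≡ -1 (mod 83). So (80)! ≡ -1 × [(82)(81)]^(-1) ≡ 41 (mod 83)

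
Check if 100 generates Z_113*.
100^{56} ≡ 1 (mod 113) and 56 < 112, so ord_113(100) = 56 ≠ 112 and 100 is not a primitive root.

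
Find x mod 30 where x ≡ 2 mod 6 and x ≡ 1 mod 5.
M = 6 × 5 = 30. M₁ = 5, y₁ ≡ 5 mod 6. M₂ = 6, y₂ ≡ 1 mod 5. x = 2×5×5 + 1×6×1 ≡ 26 mod 30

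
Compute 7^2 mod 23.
7^{2} = 49 ≡ 3 mod 23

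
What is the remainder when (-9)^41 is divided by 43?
By repeated squaring (mod 43): (-9)^{1}≡34, (-9)^{2}≡38, (-9)^{4}≡25, (-9)^{8}≡23, (-9)^{16}≡13, (-9)^{32}≡40. Then (-9)^{41} = (-9)^{32+8+1} ≡ 40 × 23 × 34 ≡ 19 (mod 43)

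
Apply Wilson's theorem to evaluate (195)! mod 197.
(196)! = (195)! × (196) ≡ -1 mod 197. So (195)! ≡ -1 × (196)^(-1) ≡ (-1)×(-1) = 1 mod 197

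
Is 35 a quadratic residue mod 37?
By Euler's criterion: 35^{18} ≡ 36 mod 37. Since this equals -1 (≡ 36), 35 is not a QR.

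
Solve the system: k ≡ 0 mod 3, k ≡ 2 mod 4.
M = 3 × 4 = 12. M₁ = 4, y₁ ≡ 1 mod 3. M₂ = 3, y₂ ≡ 3 mod 4. k = 0×4×1 + 2×3×3 ≡ 6 mod 12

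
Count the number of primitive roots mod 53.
Number of primitive roots mod 53 = φ(p-1) = φ(52) = 24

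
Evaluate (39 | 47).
(39/47) = 39^{23} mod 47 = -1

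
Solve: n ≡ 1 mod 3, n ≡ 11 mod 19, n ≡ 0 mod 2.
M = 3 × 19 × 2 = 114. M₁ = 38, y₁ ≡ 2 mod 3. M₂ = 6, y₂ ≡ 16 mod 19. M₃ = 57, y₃ ≡ 1 mod 2. n = 1×38×2 + 11×6×16 + 0×57×1 ≡ 106 mod 114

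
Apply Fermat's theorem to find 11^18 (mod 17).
By Fermat: 11^{16} ≡ 1 (mod 17). So 11^{18} = 11^{16} · 11^{2} ≡ 11^{2} ≡ 2 (mod 17)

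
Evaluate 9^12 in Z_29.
By repeated squaring (mod 29): 9^{1}≡9, 9^{2}≡23, 9^{4}≡7, 9^{8}≡20. Then 9^{12} = 9^{8+4} ≡ 20 × 7 ≡ 24 (mod 29)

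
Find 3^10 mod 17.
By repeated squaring mod 17: 3^{1}≡3, 3^{2}≡9, 3^{4}≡13, 3^{8}≡16. Then 3^{10} = 3^{8+2} ≡ 16 × 9 ≡ 8 mod 17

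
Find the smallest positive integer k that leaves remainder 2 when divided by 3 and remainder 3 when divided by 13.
M = 3 × 13 = 39. M₁ = 13, y₁ ≡ 1 (mod 3). M₂ = 3, y₂ ≡ 9 (mod 13). k = 2×13×1 + 3×3×9 ≡ 29 (mod 39)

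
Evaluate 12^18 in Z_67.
By repeated squaring mod 67: 12^{1}≡12, 12^{2}≡10, 12^{4}≡33, 12^{8}≡17, 12^{16}≡21. Then 12^{18} = 12^{16+2} ≡ 21 × 10 ≡ 9 mod 67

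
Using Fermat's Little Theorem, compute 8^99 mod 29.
By Fermat: 8^{28} ≡ 1 mod 29. 99 = 3×28 + 15. So 8^{99} ≡ 8^{15} ≡ 21 mod 29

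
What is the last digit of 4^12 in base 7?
Using Fermat: 4^{6} ≡ 1 (mod 7). 12 ≡ 0 (mod 6). So 4^{12} ≡ 4^{0} ≡ 1 (mod 7)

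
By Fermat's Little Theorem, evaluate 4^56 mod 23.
By Fermat: 4^{22} ≡ 1 (mod 23). 56 = 2×22 + 12. So 4^{56} ≡ 4^{12} ≡ 4 (mod 23)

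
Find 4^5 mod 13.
By repeated squaring mod 13: 4^{1}≡4, 4^{2}≡3, 4^{4}≡9. Then 4^{5} = 4^{4+1} ≡ 9 × 4 ≡ 10 mod 13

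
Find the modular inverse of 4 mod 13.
Since 13 is prime, by Fermat 4^(-1) ≡ 4^{11} ≡ 10 (mod 13). Verify: 4 × 10 = 40 ≡ 1 (mod 13)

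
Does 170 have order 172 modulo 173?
ord_173(170) divides 172. For each prime q|172: 170^{86}≡172, 170^{4}≡81, none ≡ 1. So 170 has order 172 and is a primitive root mod 173.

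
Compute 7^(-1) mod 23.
Since 23 is prime, by Fermat 7^(-1) ≡ 7^{21} ≡ 10 mod 23. Verify: 7 × 10 = 70 ≡ 1 mod 23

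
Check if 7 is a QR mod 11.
By Euler's criterion: 7^{5} ≡ 10 (mod 11). Since this equals -1 (≡ 10), 7 is not a QR.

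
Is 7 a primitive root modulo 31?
7^{15} ≡ 1 mod 31 and 15 < 30, so ord_31(7) = 15 ≠ 30 and 7 is not a primitive root.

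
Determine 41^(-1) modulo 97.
Since 97 is prime, by Fermat 41^(-1) ≡ 41^{95} ≡ 71 (mod 97). Verify: 41 × 71 = 2911 ≡ 1 (mod 97)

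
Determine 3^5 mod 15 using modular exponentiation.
By repeated squaring mod 15: 3^{1}≡3, 3^{2}≡9, 3^{4}≡6. Then 3^{5} = 3^{4+1} ≡ 6 × 3 ≡ 3 mod 15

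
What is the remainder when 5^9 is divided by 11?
By repeated squaring mod 11: 5^{1}≡5, 5^{2}≡3, 5^{4}≡9, 5^{8}≡4. Then 5^{9} = 5^{8+1} ≡ 4 × 5 ≡ 9 mod 11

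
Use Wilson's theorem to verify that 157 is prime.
(156)! mod 157 = 156. Since this equals -1 (mod 157), Wilson confirms 157 is prime.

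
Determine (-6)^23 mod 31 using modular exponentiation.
By repeated squaring (mod 31): (-6)^{1}≡25, (-6)^{2}≡5, (-6)^{4}≡25, (-6)^{8}≡5, (-6)^{16}≡25. Then (-6)^{23} = (-6)^{16+4+2+1} ≡ 25 × 25 × 5 × 25 ≡ 5 (mod 31)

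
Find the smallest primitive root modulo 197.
g = 2. Powers: [2, 4, 8, 16, 32, 64, ...] generates all 196 non-zero residues.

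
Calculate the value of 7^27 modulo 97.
By repeated squaring mod 97: 7^{1}≡7, 7^{2}≡49, 7^{4}≡73, 7^{8}≡91, 7^{16}≡36. Then 7^{27} = 7^{16+8+2+1} ≡ 36 × 91 × 49 × 7 ≡ 20 mod 97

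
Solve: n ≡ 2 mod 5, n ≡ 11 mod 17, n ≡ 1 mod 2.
M = 5 × 17 × 2 = 170. M₁ = 34, y₁ ≡ 4 mod 5. M₂ = 10, y₂ ≡ 12 mod 17. M₃ = 85, y₃ ≡ 1 mod 2. n = 2×34×4 + 11×10×12 + 1×85×1 ≡ 147 mod 170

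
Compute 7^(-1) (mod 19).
Since 19 is prime, by Fermat 7^(-1) ≡ 7^{17} ≡ 11 (mod 19). Verify: 7 × 11 = 77 ≡ 1 (mod 19)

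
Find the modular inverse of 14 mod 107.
Since 107 is prime, by Fermat 14^(-1) ≡ 14^{105} ≡ 23 (mod 107). Verify: 14 × 23 = 322 ≡ 1 (mod 107)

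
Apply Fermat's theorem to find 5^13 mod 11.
By Fermat: 5^{10} ≡ 1 mod 11. So 5^{13} = 5^{10} · 5^{3} ≡ 5^{3} ≡ 4 mod 11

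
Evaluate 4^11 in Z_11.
Using Fermat: 4^{10} ≡ 1 (mod 11). 11 ≡ 1 (mod 10). So 4^{11} ≡ 4^{1} ≡ 4 (mod 11)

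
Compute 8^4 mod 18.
8^{4} = 4096 ≡ 10 (mod 18)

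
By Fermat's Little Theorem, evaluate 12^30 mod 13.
By Fermat: 12^{12} ≡ 1 mod 13. 30 = 2×12 + 6. So 12^{30} ≡ 12^{6} ≡ 1 mod 13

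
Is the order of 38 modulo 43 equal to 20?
Powers of 38 mod 43: 38^1≡38, 38^2≡25, 38^3≡4, 38^4≡23, 38^5≡14, 38^6≡16, 38^7≡6, 38^8≡13, 38^9≡21, 38^10≡24, 38^11≡9, 38^12≡41, 38^13≡10, 38^14≡36, 38^15≡35, 38^16≡40, 38^17≡15, 38^18≡11, 38^19≡31, 38^20≡17, 38^21≡1. 38^20≡17≢1, so ord ≠ 20. No, the actual order is 21.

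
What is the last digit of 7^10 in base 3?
Using Fermat: 7^{2} ≡ 1 mod 3. 10 ≡ 0 mod 2. So 7^{10} ≡ 7^{0} ≡ 1 mod 3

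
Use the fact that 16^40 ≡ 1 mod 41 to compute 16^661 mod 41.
By Fermat: 16^{40} ≡ 1 mod 41. 661 ≡ 21 mod 40. So 16^{661} ≡ 16^{21} ≡ 16 mod 41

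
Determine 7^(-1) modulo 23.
Since 23 is prime, by Fermat 7^(-1) ≡ 7^{21} ≡ 10 (mod 23). Verify: 7 × 10 = 70 ≡ 1 (mod 23)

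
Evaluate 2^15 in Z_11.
Using Fermat: 2^{10} ≡ 1 mod 11. 15 ≡ 5 mod 10. So 2^{15} ≡ 2^{5} ≡ 10 mod 11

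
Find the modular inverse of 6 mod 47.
Since 47 is prime, by Fermat 6^(-1) ≡ 6^{45} ≡ 8 (mod 47). Verify: 6 × 8 = 48 ≡ 1 (mod 47)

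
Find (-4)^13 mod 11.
Using Fermat: (-4)^{10} ≡ 1 mod 11. 13 ≡ 3 mod 10. So (-4)^{13} ≡ (-4)^{3} ≡ 2 mod 11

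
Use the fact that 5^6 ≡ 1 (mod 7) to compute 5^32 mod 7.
By Fermat: 5^{6} ≡ 1 (mod 7). 32 = 5×6 + 2. So 5^{32} ≡ 5^{2} ≡ 4 (mod 7)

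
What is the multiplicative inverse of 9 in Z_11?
Since 11 is prime, by Fermat 9^(-1) ≡ 9^{9} ≡ 5 (mod 11). Verify: 9 × 5 = 45 ≡ 1 (mod 11)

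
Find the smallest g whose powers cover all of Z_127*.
g = 3. Powers: [3, 9, 27, 81, 116, 94, 28, 84, ...] generates all 126 non-zero residues.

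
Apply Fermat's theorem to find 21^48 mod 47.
By Fermat: 21^{46} ≡ 1 mod 47. So 21^{48} = 21^{46} · 21^{2} ≡ 21^{2} ≡ 18 mod 47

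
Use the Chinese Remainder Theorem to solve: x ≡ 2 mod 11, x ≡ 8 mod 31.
M = 11 × 31 = 341. M₁ = 31, y₁ ≡ 5 mod 11. M₂ = 11, y₂ ≡ 17 mod 31. x = 2×31×5 + 8×11×17 ≡ 101 mod 341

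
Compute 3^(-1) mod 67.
Since 67 is prime, by Fermat 3^(-1) ≡ 3^{65} ≡ 45 mod 67. Verify: 3 × 45 = 135 ≡ 1 mod 67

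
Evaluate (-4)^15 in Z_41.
By repeated squaring (mod 41): (-4)^{1}≡37, (-4)^{2}≡16, (-4)^{4}≡10, (-4)^{8}≡18. Then (-4)^{15} = (-4)^{8+4+2+1} ≡ 18 × 10 × 16 × 37 ≡ 1 (mod 41)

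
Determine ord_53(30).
Powers of 30 mod 53: 30^1≡30, 30^2≡52, 30^3≡23, 30^4≡1. Order = 4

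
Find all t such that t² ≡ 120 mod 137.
The square roots of 120 mod 137 are 42 and 95. Verify: 42² = 1764 ≡ 120 mod 137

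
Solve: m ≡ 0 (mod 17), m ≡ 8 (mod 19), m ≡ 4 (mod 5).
M = 17 × 19 × 5 = 1615. M₁ = 95, y₁ ≡ 12 (mod 17). M₂ = 85, y₂ ≡ 17 (mod 19). M₃ = 323, y₃ ≡ 2 (mod 5). m = 0×95×12 + 8×85×17 + 4×323×2 ≡ 1224 (mod 1615)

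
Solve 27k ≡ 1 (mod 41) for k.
Since 41 is prime, by Fermat 27^(-1) ≡ 27^{39} ≡ 38 (mod 41). Verify: 27 × 38 = 1026 ≡ 1 (mod 41)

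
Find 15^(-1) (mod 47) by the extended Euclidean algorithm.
Extended GCD: 15(22) + 47(-7) = 1. So 15^(-1) ≡ 22 (mod 47). Verify: 15 × 22 = 330 ≡ 1 (mod 47)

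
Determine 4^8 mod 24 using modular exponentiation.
By repeated squaring (mod 24): 4^{1}≡4, 4^{2}≡16, 4^{4}≡16, 4^{8}≡16. So 4^{8} ≡ 16 (mod 24)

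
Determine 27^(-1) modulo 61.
Since 61 is prime, by Fermat 27^(-1) ≡ 27^{59} ≡ 52 (mod 61). Verify: 27 × 52 = 1404 ≡ 1 (mod 61)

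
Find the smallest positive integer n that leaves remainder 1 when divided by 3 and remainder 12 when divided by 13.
M = 3 × 13 = 39. M₁ = 13, y₁ ≡ 1 mod 3. M₂ = 3, y₂ ≡ 9 mod 13. n = 1×13×1 + 12×3×9 ≡ 25 mod 39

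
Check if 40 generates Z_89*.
40^{44} ≡ 1 (mod 89) and 44 < 88, so ord_89(40) = 44 ≠ 88 and 40 is not a primitive root.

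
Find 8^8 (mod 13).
By repeated squaring (mod 13): 8^{1}≡8, 8^{2}≡12, 8^{4}≡1, 8^{8}≡1. So 8^{8} ≡ 1 (mod 13)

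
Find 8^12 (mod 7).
Using Fermat: 8^{6} ≡ 1 (mod 7). 12 ≡ 0 (mod 6). So 8^{12} ≡ 8^{0} ≡ 1 (mod 7)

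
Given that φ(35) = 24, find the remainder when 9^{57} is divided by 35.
By Euler: 9^{24} ≡ 1 (mod 35) since gcd(9, 35) = 1. 57 = 2×24 + 9. So 9^{57} ≡ 9^{9} ≡ 29 (mod 35)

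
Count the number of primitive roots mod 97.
There are φ(97-1) = φ(96) = 32 primitive roots modulo 97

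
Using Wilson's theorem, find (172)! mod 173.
By Wilson's theorem, (172)! ≡ -1 ≡ 172 (mod 173)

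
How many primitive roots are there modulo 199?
A prime p has φ(p-1) primitive roots; here φ(198) = 60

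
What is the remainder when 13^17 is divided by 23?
By repeated squaring mod 23: 13^{1}≡13, 13^{2}≡8, 13^{4}≡18, 13^{8}≡2, 13^{16}≡4. Then 13^{17} = 13^{16+1} ≡ 4 × 13 ≡ 6 mod 23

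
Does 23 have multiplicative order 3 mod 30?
Powers of 23 mod 30: 23^1≡23, 23^2≡19, 23^3≡17, 23^4≡1. 23^3≡17≢1, so ord ≠ 3. No, the actual order is 4.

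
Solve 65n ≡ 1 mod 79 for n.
Since 79 is prime, by Fermat 65^(-1) ≡ 65^{77} ≡ 62 mod 79. Verify: 65 × 62 = 4030 ≡ 1 mod 79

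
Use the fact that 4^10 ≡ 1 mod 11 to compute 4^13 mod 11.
By Fermat: 4^{10} ≡ 1 mod 11. So 4^{13} = 4^{10} · 4^{3} ≡ 4^{3} ≡ 9 mod 11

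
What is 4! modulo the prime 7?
(6)! = (4)! × (5) × (6) ≡ -1 (mod 7). So (4)! ≡ -1 × [(6)(5)]^(-1) ≡ 3 (mod 7)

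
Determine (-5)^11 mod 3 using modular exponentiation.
Using Fermat: (-5)^{2} ≡ 1 (mod 3). 11 ≡ 1 (mod 2). So (-5)^{11} ≡ (-5)^{1} ≡ 1 (mod 3)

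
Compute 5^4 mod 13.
5^{4} = 625 ≡ 1 (mod 13)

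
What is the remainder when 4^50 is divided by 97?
By repeated squaring (mod 97): 4^{1}≡4, 4^{2}≡16, 4^{4}≡62, 4^{8}≡61, 4^{16}≡35, 4^{32}≡61. Then 4^{50} = 4^{32+16+2} ≡ 61 × 35 × 16 ≡ 16 (mod 97)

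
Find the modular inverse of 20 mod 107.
Since 107 is prime, by Fermat 20^(-1) ≡ 20^{105} ≡ 91 mod 107. Verify: 20 × 91 = 1820 ≡ 1 mod 107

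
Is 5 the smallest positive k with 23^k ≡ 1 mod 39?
Powers of 23 mod 39: 23^1≡23, 23^2≡22, 23^3≡38, 23^4≡16, 23^5≡17, 23^6≡1. 23^5≡17≢1, so ord ≠ 5. No, the actual order is 6.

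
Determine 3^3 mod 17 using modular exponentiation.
3^{3} = 27 ≡ 10 mod 17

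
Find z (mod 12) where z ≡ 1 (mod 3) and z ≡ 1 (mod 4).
M = 3 × 4 = 12. M₁ = 4, y₁ ≡ 1 (mod 3). M₂ = 3, y₂ ≡ 3 (mod 4). z = 1×4×1 + 1×3×3 ≡ 1 (mod 12)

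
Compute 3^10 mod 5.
Using Fermat: 3^{4} ≡ 1 mod 5. 10 ≡ 2 mod 4. So 3^{10} ≡ 3^{2} ≡ 4 mod 5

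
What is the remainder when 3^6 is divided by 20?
By repeated squaring (mod 20): 3^{1}≡3, 3^{2}≡9, 3^{4}≡1. Then 3^{6} = 3^{4+2} ≡ 1 × 9 ≡ 9 (mod 20)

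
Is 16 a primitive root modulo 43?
16^{7} ≡ 1 mod 43 and 7 < 42, so ord_43(16) = 7 ≠ 42 and 16 is not a primitive root.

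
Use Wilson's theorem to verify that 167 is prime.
(166)! mod 167 = 166. Since this equals -1 mod 167, Wilson confirms 167 is prime.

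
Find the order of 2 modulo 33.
Powers of 2 mod 33: 2^1≡2, 2^2≡4, 2^3≡8, 2^4≡16, 2^5≡32, 2^6≡31, 2^7≡29, 2^8≡25, 2^9≡17, 2^10≡1. Order = 10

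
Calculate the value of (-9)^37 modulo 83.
By repeated squaring (mod 83): (-9)^{1}≡74, (-9)^{2}≡81, (-9)^{4}≡4, (-9)^{8}≡16, (-9)^{16}≡7, (-9)^{32}≡49. Then (-9)^{37} = (-9)^{32+4+1} ≡ 49 × 4 × 74 ≡ 62 (mod 83)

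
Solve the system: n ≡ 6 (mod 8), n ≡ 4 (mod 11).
M = 8 × 11 = 88. M₁ = 11, y₁ ≡ 3 (mod 8). M₂ = 8, y₂ ≡ 7 (mod 11). n = 6×11×3 + 4×8×7 ≡ 70 (mod 88)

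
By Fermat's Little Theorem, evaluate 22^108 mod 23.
By Fermat: 22^{22} ≡ 1 mod 23. 108 = 4×22 + 20. So 22^{108} ≡ 22^{20} ≡ 1 mod 23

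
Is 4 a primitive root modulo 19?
4^{9} ≡ 1 mod 19 and 9 < 18, so ord_19(4) = 9 ≠ 18 and 4 is not a primitive root.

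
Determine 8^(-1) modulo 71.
Since 71 is prime, by Fermat 8^(-1) ≡ 8^{69} ≡ 9 mod 71. Verify: 8 × 9 = 72 ≡ 1 mod 71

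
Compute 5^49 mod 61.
By repeated squaring (mod 61): 5^{1}≡5, 5^{2}≡25, 5^{4}≡15, 5^{8}≡42, 5^{16}≡56, 5^{32}≡25. Then 5^{49} = 5^{32+16+1} ≡ 25 × 56 × 5 ≡ 46 (mod 61)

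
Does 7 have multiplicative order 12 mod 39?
Powers of 7 mod 39: 7^1≡7, 7^2≡10, 7^3≡31, 7^4≡22, 7^5≡37, 7^6≡25, 7^7≡19, 7^8≡16, 7^9≡34, 7^10≡4, 7^11≡28, 7^12≡1. First k with 7^k≡1 is k=12. Yes, ord_39(7) = 12.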